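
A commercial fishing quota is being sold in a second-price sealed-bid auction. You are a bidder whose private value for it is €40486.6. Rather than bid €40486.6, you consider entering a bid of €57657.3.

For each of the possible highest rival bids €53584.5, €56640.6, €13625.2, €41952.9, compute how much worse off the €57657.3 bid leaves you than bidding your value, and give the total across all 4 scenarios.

€30718.2

The deviation costs you only when the competing bid falls strictly between €40486.6 and €57657.3; elsewhere both bids give the same outcome.
€53584.5: truthful payoff €0, deviation payoff −€13097.9 → loss €13097.9.
€56640.6: truthful payoff €0, deviation payoff −€16154 → loss €16154.
€13625.2: outcomes coincide → loss €0.
€41952.9: truthful payoff €0, deviation payoff −€1466.3 → loss €1466.3.
Total loss = €13097.9 + €16154 + €1466.3 = €30718.2.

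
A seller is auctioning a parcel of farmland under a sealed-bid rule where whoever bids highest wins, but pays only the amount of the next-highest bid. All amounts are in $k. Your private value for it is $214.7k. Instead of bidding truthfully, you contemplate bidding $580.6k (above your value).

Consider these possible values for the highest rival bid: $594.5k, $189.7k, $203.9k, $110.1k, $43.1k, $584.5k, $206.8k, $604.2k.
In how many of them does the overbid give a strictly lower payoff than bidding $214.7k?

0

The deviation hurts exactly when the highest competing bid lies strictly between $214.7k and $580.6k — overbidding then wins at a price above your value.
$594.5k: above both → same outcome either way.
$189.7k: below both → same outcome either way.
$203.9k: below both → same outcome either way.
$110.1k: below both → same outcome either way.
$43.1k: below both → same outcome either way.
$584.5k: above both → same outcome either way.
$206.8k: below both → same outcome either way.
$604.2k: above both → same outcome either way.
Count: 0.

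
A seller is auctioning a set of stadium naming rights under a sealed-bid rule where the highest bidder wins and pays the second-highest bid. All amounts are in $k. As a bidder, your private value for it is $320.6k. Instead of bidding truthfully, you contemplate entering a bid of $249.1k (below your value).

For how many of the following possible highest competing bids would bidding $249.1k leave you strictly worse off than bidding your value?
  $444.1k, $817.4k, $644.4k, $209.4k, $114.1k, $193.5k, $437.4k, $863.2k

0

The deviation hurts exactly when the highest competing bid lies strictly between $249.1k and $320.6k — underbidding then forfeits a profitable win.
$444.1k: above both → same outcome either way.
$817.4k: above both → same outcome either way.
$644.4k: above both → same outcome either way.
$209.4k: below both → same outcome either way.
$114.1k: below both → same outcome either way.
$193.5k: below both → same outcome either way.
$437.4k: above both → same outcome either way.
$863.2k: above both → same outcome either way.
Count: 0.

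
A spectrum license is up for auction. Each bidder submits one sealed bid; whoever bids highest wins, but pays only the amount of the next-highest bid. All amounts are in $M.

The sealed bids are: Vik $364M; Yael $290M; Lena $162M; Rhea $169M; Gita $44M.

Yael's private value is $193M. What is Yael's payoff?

Highest bid: Vik at $364M, so Vik wins.
Second-highest bid: Yael at $290M — that is the price the winner pays.
Yael did not win, so Yael pays nothing and receives nothing: payoff $0M.

$0M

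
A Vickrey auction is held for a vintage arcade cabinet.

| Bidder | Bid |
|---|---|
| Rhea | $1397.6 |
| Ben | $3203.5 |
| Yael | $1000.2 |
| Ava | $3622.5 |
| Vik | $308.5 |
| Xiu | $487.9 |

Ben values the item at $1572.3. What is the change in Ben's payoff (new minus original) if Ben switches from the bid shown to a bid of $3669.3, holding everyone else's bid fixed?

The highest bid among the other bidders is $3622.5; Ben's bid doesn't change that.
Original bid $3203.5: Ben is not highest (top rival bid is $3622.5); payoff $0.
Alternative bid $3669.3: Ben is highest, pays the top rival bid $3622.5; payoff $1572.3 − $3622.5 = −$2050.2.
Change in payoff = −$2050.2 − ($0) = −$2050.2.

−$2050.2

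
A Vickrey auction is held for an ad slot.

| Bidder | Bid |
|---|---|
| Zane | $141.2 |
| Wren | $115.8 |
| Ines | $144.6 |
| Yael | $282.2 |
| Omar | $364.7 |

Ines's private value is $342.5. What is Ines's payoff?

Highest bid: Omar at $364.7, so Omar wins.
Second-highest bid: Yael at $282.2 — that is the price the winner pays.
Ines did not win, so Ines pays nothing and receives nothing: payoff $0.

$0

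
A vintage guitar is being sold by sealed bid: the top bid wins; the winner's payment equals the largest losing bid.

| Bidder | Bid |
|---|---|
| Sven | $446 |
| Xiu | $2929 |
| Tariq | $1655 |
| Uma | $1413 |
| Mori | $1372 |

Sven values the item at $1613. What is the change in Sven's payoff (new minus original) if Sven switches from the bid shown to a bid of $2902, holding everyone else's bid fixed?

The highest bid among the other bidders is $2929; Sven's bid doesn't change that.
Original bid $446: Sven is not highest (top rival bid is $2929); payoff $0.
Alternative bid $2902: Sven is not highest (top rival bid is $2929); payoff $0.
Change in payoff = $0 − ($0) = $0.

$0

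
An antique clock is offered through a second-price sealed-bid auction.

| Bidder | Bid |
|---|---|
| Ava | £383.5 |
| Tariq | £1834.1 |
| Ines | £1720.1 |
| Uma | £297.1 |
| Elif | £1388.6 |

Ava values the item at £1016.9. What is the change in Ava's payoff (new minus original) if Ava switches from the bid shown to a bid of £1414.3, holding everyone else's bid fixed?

The highest bid among the other bidders is £1834.1; Ava's bid doesn't change that.
Original bid £383.5: Ava is not highest (top rival bid is £1834.1); payoff £0.
Alternative bid £1414.3: Ava is not highest (top rival bid is £1834.1); payoff £0.
Change in payoff = £0 − (£0) = £0.

£0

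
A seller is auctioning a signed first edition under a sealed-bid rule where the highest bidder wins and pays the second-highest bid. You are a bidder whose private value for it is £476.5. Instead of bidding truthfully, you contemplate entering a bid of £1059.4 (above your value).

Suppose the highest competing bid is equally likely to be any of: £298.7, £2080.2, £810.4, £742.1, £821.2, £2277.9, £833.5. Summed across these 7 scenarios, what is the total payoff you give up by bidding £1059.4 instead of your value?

£1301.2

The deviation costs you only when the competing bid falls strictly between £476.5 and £1059.4; elsewhere both bids give the same outcome.
£298.7: outcomes coincide → loss £0.
£2080.2: outcomes coincide → loss £0.
£810.4: truthful payoff £0, deviation payoff −£333.9 → loss £333.9.
£742.1: truthful payoff £0, deviation payoff −£265.6 → loss £265.6.
£821.2: truthful payoff £0, deviation payoff −£344.7 → loss £344.7.
£2277.9: outcomes coincide → loss £0.
£833.5: truthful payoff £0, deviation payoff −£357 → loss £357.
Total loss = £333.9 + £265.6 + £344.7 + £357 = £1301.2.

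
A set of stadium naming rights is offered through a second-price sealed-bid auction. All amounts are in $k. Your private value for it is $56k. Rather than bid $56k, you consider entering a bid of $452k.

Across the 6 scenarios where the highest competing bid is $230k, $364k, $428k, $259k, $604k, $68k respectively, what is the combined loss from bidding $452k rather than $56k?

The deviation costs you only when the competing bid falls strictly between $56k and $452k; elsewhere both bids give the same outcome.
$230k: truthful payoff $0k, deviation payoff −$174k → loss $174k.
$364k: truthful payoff $0k, deviation payoff −$308k → loss $308k.
$428k: truthful payoff $0k, deviation payoff −$372k → loss $372k.
$259k: truthful payoff $0k, deviation payoff −$203k → loss $203k.
$604k: outcomes coincide → loss $0k.
$68k: truthful payoff $0k, deviation payoff −$12k → loss $12k.
Total loss = $174k + $308k + $372k + $203k + $12k = $1069k.

$1069k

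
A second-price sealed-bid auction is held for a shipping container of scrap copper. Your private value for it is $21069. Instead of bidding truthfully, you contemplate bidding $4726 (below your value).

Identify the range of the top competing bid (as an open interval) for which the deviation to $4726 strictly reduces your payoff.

($4726, $21069)

If the competing bid is below $4726, both bids win at the same price — no difference.
If it is above $21069, both bids lose — no difference.
If it lies strictly between $4726 and $21069, bidding your value wins at a price below your value (positive payoff) while bidding $4726 loses (payoff 0).
So the deviation strictly hurts on the open interval ($4726, $21069).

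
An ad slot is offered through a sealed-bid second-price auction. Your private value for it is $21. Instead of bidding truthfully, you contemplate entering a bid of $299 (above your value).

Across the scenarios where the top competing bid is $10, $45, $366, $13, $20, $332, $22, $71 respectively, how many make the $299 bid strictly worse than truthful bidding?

The deviation hurts exactly when the highest competing bid lies strictly between $21 and $299 — overbidding then wins at a price above your value.
$10: below both → same outcome either way.
$45: inside the interval → strictly worse (loss $24).
$366: above both → same outcome either way.
$13: below both → same outcome either way.
$20: below both → same outcome either way.
$332: above both → same outcome either way.
$22: inside the interval → strictly worse (loss $1).
$71: inside the interval → strictly worse (loss $50).
Count: 3.

3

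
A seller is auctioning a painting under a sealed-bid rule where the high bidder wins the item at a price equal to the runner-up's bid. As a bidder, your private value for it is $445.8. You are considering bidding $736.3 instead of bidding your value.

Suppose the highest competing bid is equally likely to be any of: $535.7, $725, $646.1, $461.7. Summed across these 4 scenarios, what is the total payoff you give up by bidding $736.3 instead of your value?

$585.3

The deviation costs you only when the competing bid falls strictly between $445.8 and $736.3; elsewhere both bids give the same outcome.
$535.7: truthful payoff $0, deviation payoff −$89.9 → loss $89.9.
$725: truthful payoff $0, deviation payoff −$279.2 → loss $279.2.
$646.1: truthful payoff $0, deviation payoff −$200.3 → loss $200.3.
$461.7: truthful payoff $0, deviation payoff −$15.9 → loss $15.9.
Total loss = $89.9 + $279.2 + $200.3 + $15.9 = $585.3.
Because the price is fixed by the runner-up's bid, deviating from your value can only change a good outcome into a bad one — never the reverse.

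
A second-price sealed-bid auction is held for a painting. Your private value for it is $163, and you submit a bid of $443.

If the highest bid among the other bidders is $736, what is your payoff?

$0

Your bid $443 is below the highest competing bid $736, so you lose.
A losing bidder pays nothing and receives nothing: payoff = $0.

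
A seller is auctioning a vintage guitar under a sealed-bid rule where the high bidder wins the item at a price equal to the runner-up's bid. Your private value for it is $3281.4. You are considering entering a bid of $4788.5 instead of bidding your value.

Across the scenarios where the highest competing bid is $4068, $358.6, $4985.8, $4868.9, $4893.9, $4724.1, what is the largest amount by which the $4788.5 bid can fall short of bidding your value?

$1442.7

$4068: truthful gives $0, deviation gives −$786.6 → loss $786.6.
$358.6: same outcome either way → loss $0.
$4985.8: same outcome either way → loss $0.
$4868.9: same outcome either way → loss $0.
$4893.9: same outcome either way → loss $0.
$4724.1: truthful gives $0, deviation gives −$1442.7 → loss $1442.7.
Maximum loss: $1442.7.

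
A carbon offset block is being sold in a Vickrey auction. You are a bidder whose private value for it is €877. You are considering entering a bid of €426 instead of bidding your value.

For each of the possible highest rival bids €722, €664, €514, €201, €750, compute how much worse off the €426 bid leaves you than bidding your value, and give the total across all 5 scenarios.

€858

The deviation costs you only when the competing bid falls strictly between €426 and €877; elsewhere both bids give the same outcome.
€722: truthful payoff €155, deviation payoff €0 → loss €155.
€664: truthful payoff €213, deviation payoff €0 → loss €213.
€514: truthful payoff €363, deviation payoff €0 → loss €363.
€201: outcomes coincide → loss €0.
€750: truthful payoff €127, deviation payoff €0 → loss €127.
Total loss = €155 + €213 + €363 + €127 = €858.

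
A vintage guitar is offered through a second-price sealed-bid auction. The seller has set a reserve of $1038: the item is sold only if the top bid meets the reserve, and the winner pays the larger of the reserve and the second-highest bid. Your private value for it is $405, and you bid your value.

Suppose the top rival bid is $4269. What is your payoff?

Your bid $405 is below the highest competing bid $4269, so you lose. Payoff $0.

$0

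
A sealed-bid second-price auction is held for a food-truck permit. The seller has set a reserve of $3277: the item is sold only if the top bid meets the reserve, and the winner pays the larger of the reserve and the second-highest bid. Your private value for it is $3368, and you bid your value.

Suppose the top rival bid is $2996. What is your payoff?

$91

Your bid $3368 is the highest and exceeds the reserve.
Price = max(second-highest bid, reserve) = max($2996, $3277) = $3277.
Payoff = $3368 − $3277 = $91.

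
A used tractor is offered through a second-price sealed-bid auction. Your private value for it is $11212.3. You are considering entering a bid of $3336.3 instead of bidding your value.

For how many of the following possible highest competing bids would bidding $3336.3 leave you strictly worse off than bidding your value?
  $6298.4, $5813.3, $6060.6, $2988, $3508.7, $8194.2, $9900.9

6

The deviation hurts exactly when the highest competing bid lies strictly between $3336.3 and $11212.3 — underbidding then forfeits a profitable win.
$6298.4: inside the interval → strictly worse (loss $4913.9).
$5813.3: inside the interval → strictly worse (loss $5399).
$6060.6: inside the interval → strictly worse (loss $5151.7).
$2988: below both → same outcome either way.
$3508.7: inside the interval → strictly worse (loss $7703.6).
$8194.2: inside the interval → strictly worse (loss $3018.1).
$9900.9: inside the interval → strictly worse (loss $1311.4).
Count: 6.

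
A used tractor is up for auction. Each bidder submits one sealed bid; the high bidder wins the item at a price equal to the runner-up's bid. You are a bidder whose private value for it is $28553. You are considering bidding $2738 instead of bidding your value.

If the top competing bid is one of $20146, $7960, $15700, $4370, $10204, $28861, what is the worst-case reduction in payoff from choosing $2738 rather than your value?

$20146: truthful gives $8407, deviation gives $0 → loss $8407.
$7960: truthful gives $20593, deviation gives $0 → loss $20593.
$15700: truthful gives $12853, deviation gives $0 → loss $12853.
$4370: truthful gives $24183, deviation gives $0 → loss $24183.
$10204: truthful gives $18349, deviation gives $0 → loss $18349.
$28861: same outcome either way → loss $0.
Maximum loss: $24183.

$24183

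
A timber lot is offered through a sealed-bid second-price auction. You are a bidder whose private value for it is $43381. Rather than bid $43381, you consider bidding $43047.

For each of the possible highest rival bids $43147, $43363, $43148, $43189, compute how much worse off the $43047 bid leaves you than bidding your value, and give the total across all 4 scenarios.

The deviation costs you only when the competing bid falls strictly between $43047 and $43381; elsewhere both bids give the same outcome.
$43147: truthful payoff $234, deviation payoff $0 → loss $234.
$43363: truthful payoff $18, deviation payoff $0 → loss $18.
$43148: truthful payoff $233, deviation payoff $0 → loss $233.
$43189: truthful payoff $192, deviation payoff $0 → loss $192.
Total loss = $234 + $18 + $233 + $192 = $677.

$677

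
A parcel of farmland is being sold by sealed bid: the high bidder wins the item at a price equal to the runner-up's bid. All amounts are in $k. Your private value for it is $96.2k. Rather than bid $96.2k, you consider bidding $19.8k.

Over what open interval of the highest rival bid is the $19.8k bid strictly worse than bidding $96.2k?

If the competing bid is below $19.8k, both bids win at the same price — no difference.
If it is above $96.2k, both bids lose — no difference.
If it lies strictly between $19.8k and $96.2k, bidding your value wins at a price below your value (positive payoff) while bidding $19.8k loses (payoff 0).
So the deviation strictly hurts on the open interval ($19.8k, $96.2k).

($19.8k, $96.2k)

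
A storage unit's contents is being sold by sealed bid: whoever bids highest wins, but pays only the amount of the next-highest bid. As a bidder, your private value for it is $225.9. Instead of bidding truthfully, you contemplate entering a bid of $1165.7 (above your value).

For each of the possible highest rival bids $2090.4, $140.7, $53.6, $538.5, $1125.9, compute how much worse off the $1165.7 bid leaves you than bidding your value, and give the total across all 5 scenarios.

$1212.6

The deviation costs you only when the competing bid falls strictly between $225.9 and $1165.7; elsewhere both bids give the same outcome.
$2090.4: outcomes coincide → loss $0.
$140.7: outcomes coincide → loss $0.
$53.6: outcomes coincide → loss $0.
$538.5: truthful payoff $0, deviation payoff −$312.6 → loss $312.6.
$1125.9: truthful payoff $0, deviation payoff −$900 → loss $900.
Total loss = $312.6 + $900 = $1212.6.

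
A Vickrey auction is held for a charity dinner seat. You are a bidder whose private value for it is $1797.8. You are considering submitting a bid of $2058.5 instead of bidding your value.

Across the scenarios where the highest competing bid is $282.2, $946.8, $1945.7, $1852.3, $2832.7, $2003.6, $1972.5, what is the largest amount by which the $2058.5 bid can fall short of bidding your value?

$282.2: same outcome either way → loss $0.
$946.8: same outcome either way → loss $0.
$1945.7: truthful gives $0, deviation gives −$147.9 → loss $147.9.
$1852.3: truthful gives $0, deviation gives −$54.5 → loss $54.5.
$2832.7: same outcome either way → loss $0.
$2003.6: truthful gives $0, deviation gives −$205.8 → loss $205.8.
$1972.5: truthful gives $0, deviation gives −$174.7 → loss $174.7.
Maximum loss: $205.8.

$205.8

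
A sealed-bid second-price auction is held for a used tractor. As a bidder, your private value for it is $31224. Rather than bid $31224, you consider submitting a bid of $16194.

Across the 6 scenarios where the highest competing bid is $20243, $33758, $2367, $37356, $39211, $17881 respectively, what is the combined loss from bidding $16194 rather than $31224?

$24324

The deviation costs you only when the competing bid falls strictly between $16194 and $31224; elsewhere both bids give the same outcome.
$20243: truthful payoff $10981, deviation payoff $0 → loss $10981.
$33758: outcomes coincide → loss $0.
$2367: outcomes coincide → loss $0.
$37356: outcomes coincide → loss $0.
$39211: outcomes coincide → loss $0.
$17881: truthful payoff $13343, deviation payoff $0 → loss $13343.
Total loss = $10981 + $13343 = $24324.
In a second-price auction your bid sets only whether you win, not what you pay, so bidding your true value is weakly dominant.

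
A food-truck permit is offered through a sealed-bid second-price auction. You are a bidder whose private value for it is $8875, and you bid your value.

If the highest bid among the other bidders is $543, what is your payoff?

Your bid $8875 exceeds the highest competing bid $543, so you win.
In a second-price auction the winner pays the second-highest bid, $543.
Payoff = value − price = $8875 − $543 = $8332.

$8332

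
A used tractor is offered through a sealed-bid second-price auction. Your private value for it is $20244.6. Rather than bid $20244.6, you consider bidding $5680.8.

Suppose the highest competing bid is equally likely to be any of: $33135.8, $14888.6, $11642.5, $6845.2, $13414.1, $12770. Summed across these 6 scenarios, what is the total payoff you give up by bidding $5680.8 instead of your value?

The deviation costs you only when the competing bid falls strictly between $5680.8 and $20244.6; elsewhere both bids give the same outcome.
$33135.8: outcomes coincide → loss $0.
$14888.6: truthful payoff $5356, deviation payoff $0 → loss $5356.
$11642.5: truthful payoff $8602.1, deviation payoff $0 → loss $8602.1.
$6845.2: truthful payoff $13399.4, deviation payoff $0 → loss $13399.4.
$13414.1: truthful payoff $6830.5, deviation payoff $0 → loss $6830.5.
$12770: truthful payoff $7474.6, deviation payoff $0 → loss $7474.6.
Total loss = $5356 + $8602.1 + $13399.4 + $6830.5 + $7474.6 = $41662.6.
In a second-price auction your bid sets only whether you win, not what you pay, so bidding your true value is weakly dominant.

$41662.6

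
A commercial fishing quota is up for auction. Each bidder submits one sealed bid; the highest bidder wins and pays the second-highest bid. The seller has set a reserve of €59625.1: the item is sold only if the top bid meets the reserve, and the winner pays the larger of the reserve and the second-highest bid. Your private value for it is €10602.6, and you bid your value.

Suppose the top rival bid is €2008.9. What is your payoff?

Your bid €10602.6 is the highest bid but falls below the reserve €59625.1, so the item goes unsold. Payoff €0.

€0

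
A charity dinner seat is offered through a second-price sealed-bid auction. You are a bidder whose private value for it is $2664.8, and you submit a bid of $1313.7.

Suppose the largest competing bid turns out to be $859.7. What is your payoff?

Your bid $1313.7 exceeds the highest competing bid $859.7, so you win.
In a second-price auction the winner pays the second-highest bid, $859.7.
Payoff = value − price = $2664.8 − $859.7 = $1805.1.

$1805.1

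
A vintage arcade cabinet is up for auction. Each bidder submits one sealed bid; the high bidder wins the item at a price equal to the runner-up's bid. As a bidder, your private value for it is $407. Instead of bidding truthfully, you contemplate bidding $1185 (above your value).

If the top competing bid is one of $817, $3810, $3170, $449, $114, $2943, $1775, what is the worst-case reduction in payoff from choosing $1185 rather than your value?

$410

$817: truthful gives $0, deviation gives −$410 → loss $410.
$3810: same outcome either way → loss $0.
$3170: same outcome either way → loss $0.
$449: truthful gives $0, deviation gives −$42 → loss $42.
$114: same outcome either way → loss $0.
$2943: same outcome either way → loss $0.
$1775: same outcome either way → loss $0.
Maximum loss: $410.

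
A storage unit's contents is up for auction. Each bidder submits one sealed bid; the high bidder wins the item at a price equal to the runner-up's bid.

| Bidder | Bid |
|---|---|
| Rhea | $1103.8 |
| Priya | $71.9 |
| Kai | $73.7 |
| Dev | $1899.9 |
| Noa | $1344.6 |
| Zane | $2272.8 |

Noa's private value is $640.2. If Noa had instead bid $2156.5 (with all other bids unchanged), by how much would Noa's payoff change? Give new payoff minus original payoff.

The highest bid among the other bidders is $2272.8; Noa's bid doesn't change that.
Original bid $1344.6: Noa is not highest (top rival bid is $2272.8); payoff $0.
Alternative bid $2156.5: Noa is not highest (top rival bid is $2272.8); payoff $0.
Change in payoff = $0 − ($0) = $0.

$0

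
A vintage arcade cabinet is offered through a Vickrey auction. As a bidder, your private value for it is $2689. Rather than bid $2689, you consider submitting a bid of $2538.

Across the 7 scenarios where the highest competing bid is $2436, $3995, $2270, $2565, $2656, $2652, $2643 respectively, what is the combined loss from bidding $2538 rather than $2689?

The deviation costs you only when the competing bid falls strictly between $2538 and $2689; elsewhere both bids give the same outcome.
$2436: outcomes coincide → loss $0.
$3995: outcomes coincide → loss $0.
$2270: outcomes coincide → loss $0.
$2565: truthful payoff $124, deviation payoff $0 → loss $124.
$2656: truthful payoff $33, deviation payoff $0 → loss $33.
$2652: truthful payoff $37, deviation payoff $0 → loss $37.
$2643: truthful payoff $46, deviation payoff $0 → loss $46.
Total loss = $124 + $33 + $37 + $46 = $240.

$240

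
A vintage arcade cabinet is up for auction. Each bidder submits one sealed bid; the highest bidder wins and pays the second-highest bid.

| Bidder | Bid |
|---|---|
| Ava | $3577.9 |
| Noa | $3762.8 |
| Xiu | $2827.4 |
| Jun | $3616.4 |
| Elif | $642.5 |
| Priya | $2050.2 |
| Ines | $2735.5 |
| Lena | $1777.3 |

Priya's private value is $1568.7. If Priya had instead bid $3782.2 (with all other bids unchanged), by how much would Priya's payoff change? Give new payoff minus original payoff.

The highest bid among the other bidders is $3762.8; Priya's bid doesn't change that.
Original bid $2050.2: Priya is not highest (top rival bid is $3762.8); payoff $0.
Alternative bid $3782.2: Priya is highest, pays the top rival bid $3762.8; payoff $1568.7 − $3762.8 = −$2194.1.
Change in payoff = −$2194.1 − ($0) = −$2194.1.

−$2194.1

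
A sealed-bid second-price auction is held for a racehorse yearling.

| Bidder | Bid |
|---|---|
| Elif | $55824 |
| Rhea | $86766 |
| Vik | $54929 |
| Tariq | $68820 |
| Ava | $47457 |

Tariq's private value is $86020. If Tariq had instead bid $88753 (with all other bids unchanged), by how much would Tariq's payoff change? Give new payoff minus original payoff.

−$746

The highest bid among the other bidders is $86766; Tariq's bid doesn't change that.
Original bid $68820: Tariq is not highest (top rival bid is $86766); payoff $0.
Alternative bid $88753: Tariq is highest, pays the top rival bid $86766; payoff $86020 − $86766 = −$746.
Change in payoff = −$746 − ($0) = −$746.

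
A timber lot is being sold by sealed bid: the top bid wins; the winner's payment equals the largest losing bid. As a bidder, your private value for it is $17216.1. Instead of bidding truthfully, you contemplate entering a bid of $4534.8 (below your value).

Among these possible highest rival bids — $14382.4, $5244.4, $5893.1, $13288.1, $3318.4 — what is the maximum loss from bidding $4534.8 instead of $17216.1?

$11971.7

$14382.4: truthful gives $2833.7, deviation gives $0 → loss $2833.7.
$5244.4: truthful gives $11971.7, deviation gives $0 → loss $11971.7.
$5893.1: truthful gives $11323, deviation gives $0 → loss $11323.
$13288.1: truthful gives $3928, deviation gives $0 → loss $3928.
$3318.4: same outcome either way → loss $0.
Maximum loss: $11971.7.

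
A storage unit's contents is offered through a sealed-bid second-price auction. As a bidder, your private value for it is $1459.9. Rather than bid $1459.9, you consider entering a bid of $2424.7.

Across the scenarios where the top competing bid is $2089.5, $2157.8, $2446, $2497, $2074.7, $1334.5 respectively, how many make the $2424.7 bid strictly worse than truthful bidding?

3

The deviation hurts exactly when the highest competing bid lies strictly between $1459.9 and $2424.7 — overbidding then wins at a price above your value.
$2089.5: inside the interval → strictly worse (loss $629.6).
$2157.8: inside the interval → strictly worse (loss $697.9).
$2446: above both → same outcome either way.
$2497: above both → same outcome either way.
$2074.7: inside the interval → strictly worse (loss $614.8).
$1334.5: below both → same outcome either way.
Count: 3.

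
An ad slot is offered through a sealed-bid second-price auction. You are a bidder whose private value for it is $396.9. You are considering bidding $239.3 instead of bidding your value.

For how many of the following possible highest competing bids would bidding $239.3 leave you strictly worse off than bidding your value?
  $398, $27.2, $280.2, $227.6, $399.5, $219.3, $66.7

1

The deviation hurts exactly when the highest competing bid lies strictly between $239.3 and $396.9 — underbidding then forfeits a profitable win.
$398: above both → same outcome either way.
$27.2: below both → same outcome either way.
$280.2: inside the interval → strictly worse (loss $116.7).
$227.6: below both → same outcome either way.
$399.5: above both → same outcome either way.
$219.3: below both → same outcome either way.
$66.7: below both → same outcome either way.
Count: 1.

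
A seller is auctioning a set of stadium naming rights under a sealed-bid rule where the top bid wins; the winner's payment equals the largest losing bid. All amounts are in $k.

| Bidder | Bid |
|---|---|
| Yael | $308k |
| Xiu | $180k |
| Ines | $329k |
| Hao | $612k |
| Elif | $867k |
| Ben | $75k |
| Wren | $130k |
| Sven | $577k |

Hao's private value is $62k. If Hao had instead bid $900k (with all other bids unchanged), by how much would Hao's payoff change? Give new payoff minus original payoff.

−$805k

The highest bid among the other bidders is $867k; Hao's bid doesn't change that.
Original bid $612k: Hao is not highest (top rival bid is $867k); payoff $0k.
Alternative bid $900k: Hao is highest, pays the top rival bid $867k; payoff $62k − $867k = −$805k.
Change in payoff = −$805k − ($0k) = −$805k.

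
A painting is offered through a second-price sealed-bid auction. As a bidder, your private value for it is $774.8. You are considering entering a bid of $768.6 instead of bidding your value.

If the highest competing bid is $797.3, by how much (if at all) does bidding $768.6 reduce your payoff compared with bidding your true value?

Bidding your value $774.8: you lose (since $774.8 < $797.3). Payoff $0.
Bidding $768.6: you lose. Payoff $0.
Difference = $0 − $0 = $0; both bids lead to the same outcome because the competing bid is above both your value and your alternative bid.

$0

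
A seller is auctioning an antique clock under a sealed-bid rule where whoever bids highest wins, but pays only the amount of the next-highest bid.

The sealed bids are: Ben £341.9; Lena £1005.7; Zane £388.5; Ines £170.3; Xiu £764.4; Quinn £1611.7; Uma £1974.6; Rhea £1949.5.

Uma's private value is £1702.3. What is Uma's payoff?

Highest bid: Uma at £1974.6, so Uma wins.
Second-highest bid: Rhea at £1949.5 — that is the price the winner pays.
Uma's payoff = value − price = £1702.3 − £1949.5 = −£247.2.

−£247.2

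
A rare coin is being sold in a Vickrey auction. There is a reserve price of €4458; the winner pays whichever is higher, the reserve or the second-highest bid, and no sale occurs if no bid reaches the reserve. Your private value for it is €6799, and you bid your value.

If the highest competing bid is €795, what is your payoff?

Your bid €6799 is the highest and exceeds the reserve.
Price = max(second-highest bid, reserve) = max(€795, €4458) = €4458.
Payoff = €6799 − €4458 = €2341.

€2341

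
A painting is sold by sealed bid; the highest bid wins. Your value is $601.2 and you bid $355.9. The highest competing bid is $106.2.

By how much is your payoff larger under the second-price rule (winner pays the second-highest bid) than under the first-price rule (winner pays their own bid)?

$249.7

You have the highest bid, so you win under either rule.
Second-price: pay $106.2 → payoff $495.
First-price: pay your own bid $355.9 → payoff $245.3.
Difference = $495 − ($245.3) = $249.7.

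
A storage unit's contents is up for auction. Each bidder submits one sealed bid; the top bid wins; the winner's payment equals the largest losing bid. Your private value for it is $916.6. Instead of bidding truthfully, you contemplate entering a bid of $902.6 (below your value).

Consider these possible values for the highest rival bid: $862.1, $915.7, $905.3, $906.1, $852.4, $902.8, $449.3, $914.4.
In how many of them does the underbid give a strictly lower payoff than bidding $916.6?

5

The deviation hurts exactly when the highest competing bid lies strictly between $902.6 and $916.6 — underbidding then forfeits a profitable win.
$862.1: below both → same outcome either way.
$915.7: inside the interval → strictly worse (loss $0.9).
$905.3: inside the interval → strictly worse (loss $11.3).
$906.1: inside the interval → strictly worse (loss $10.5).
$852.4: below both → same outcome either way.
$902.8: inside the interval → strictly worse (loss $13.8).
$449.3: below both → same outcome either way.
$914.4: inside the interval → strictly worse (loss $2.2).
Count: 5.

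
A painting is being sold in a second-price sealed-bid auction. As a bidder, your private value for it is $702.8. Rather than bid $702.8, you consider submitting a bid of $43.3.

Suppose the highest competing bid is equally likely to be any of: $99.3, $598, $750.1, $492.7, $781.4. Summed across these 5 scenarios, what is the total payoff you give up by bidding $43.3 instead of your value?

The deviation costs you only when the competing bid falls strictly between $43.3 and $702.8; elsewhere both bids give the same outcome.
$99.3: truthful payoff $603.5, deviation payoff $0 → loss $603.5.
$598: truthful payoff $104.8, deviation payoff $0 → loss $104.8.
$750.1: outcomes coincide → loss $0.
$492.7: truthful payoff $210.1, deviation payoff $0 → loss $210.1.
$781.4: outcomes coincide → loss $0.
Total loss = $603.5 + $104.8 + $210.1 = $918.4.

$918.4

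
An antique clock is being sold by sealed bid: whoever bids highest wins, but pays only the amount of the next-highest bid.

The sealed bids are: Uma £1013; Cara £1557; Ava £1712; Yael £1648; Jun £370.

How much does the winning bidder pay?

£1648

Highest bid: Ava at £1712, so Ava wins.
Second-highest bid: Yael at £1648 — that is the price the winner pays.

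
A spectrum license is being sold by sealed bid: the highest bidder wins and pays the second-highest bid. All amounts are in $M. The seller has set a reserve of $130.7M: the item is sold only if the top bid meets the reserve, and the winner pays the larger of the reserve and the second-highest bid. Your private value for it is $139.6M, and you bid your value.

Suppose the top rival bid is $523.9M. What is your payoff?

$0M

Your bid $139.6M is below the highest competing bid $523.9M, so you lose. Payoff $0M.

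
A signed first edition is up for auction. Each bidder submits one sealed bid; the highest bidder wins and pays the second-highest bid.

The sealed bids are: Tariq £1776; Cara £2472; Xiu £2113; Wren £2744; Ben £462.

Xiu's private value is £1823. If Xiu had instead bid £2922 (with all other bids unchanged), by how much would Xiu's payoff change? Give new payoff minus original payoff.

The highest bid among the other bidders is £2744; Xiu's bid doesn't change that.
Original bid £2113: Xiu is not highest (top rival bid is £2744); payoff £0.
Alternative bid £2922: Xiu is highest, pays the top rival bid £2744; payoff £1823 − £2744 = −£921.
Change in payoff = −£921 − (£0) = −£921.

−£921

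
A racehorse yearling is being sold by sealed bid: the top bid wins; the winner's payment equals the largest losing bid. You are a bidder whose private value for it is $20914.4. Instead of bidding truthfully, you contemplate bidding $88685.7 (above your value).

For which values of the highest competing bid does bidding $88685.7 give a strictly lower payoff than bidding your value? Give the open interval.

($20914.4, $88685.7)

If the competing bid is below $20914.4, both bids win at the same price — no difference.
If it is above $88685.7, both bids lose — no difference.
If it lies strictly between $20914.4 and $88685.7, bidding your value loses (payoff 0) while bidding $88685.7 wins at a price above your value (payoff negative).
So the deviation strictly hurts on the open interval ($20914.4, $88685.7).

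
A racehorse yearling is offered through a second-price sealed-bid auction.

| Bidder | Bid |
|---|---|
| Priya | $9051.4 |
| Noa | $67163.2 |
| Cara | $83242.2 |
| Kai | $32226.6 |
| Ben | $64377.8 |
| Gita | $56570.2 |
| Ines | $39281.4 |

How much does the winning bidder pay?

$67163.2

Highest bid: Cara at $83242.2, so Cara wins.
Second-highest bid: Noa at $67163.2 — that is the price the winner pays.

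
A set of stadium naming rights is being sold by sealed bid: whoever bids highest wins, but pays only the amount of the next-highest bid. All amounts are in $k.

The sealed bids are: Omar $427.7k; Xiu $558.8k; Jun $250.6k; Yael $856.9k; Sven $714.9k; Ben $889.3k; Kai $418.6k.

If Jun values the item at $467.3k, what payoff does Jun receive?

Highest bid: Ben at $889.3k, so Ben wins.
Second-highest bid: Yael at $856.9k — that is the price the winner pays.
Jun did not win, so Jun pays nothing and receives nothing: payoff $0k.

$0k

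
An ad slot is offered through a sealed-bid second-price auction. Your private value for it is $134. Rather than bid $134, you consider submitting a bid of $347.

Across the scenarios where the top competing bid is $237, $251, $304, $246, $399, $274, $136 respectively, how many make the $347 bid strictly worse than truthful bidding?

The deviation hurts exactly when the highest competing bid lies strictly between $134 and $347 — overbidding then wins at a price above your value.
$237: inside the interval → strictly worse (loss $103).
$251: inside the interval → strictly worse (loss $117).
$304: inside the interval → strictly worse (loss $170).
$246: inside the interval → strictly worse (loss $112).
$399: above both → same outcome either way.
$274: inside the interval → strictly worse (loss $140).
$136: inside the interval → strictly worse (loss $2).
Count: 6.

6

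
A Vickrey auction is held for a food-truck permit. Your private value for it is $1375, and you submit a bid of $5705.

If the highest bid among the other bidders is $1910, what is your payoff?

−$535

Your bid $5705 exceeds the highest competing bid $1910, so you win.
In a second-price auction the winner pays the second-highest bid, $1910.
Payoff = value − price = $1375 − $1910 = −$535.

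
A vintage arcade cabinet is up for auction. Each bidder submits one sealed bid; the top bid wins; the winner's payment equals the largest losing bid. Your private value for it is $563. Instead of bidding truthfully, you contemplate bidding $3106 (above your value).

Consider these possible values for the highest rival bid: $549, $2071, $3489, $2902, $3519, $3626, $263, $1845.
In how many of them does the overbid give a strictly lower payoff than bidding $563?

3

The deviation hurts exactly when the highest competing bid lies strictly between $563 and $3106 — overbidding then wins at a price above your value.
$549: below both → same outcome either way.
$2071: inside the interval → strictly worse (loss $1508).
$3489: above both → same outcome either way.
$2902: inside the interval → strictly worse (loss $2339).
$3519: above both → same outcome either way.
$3626: above both → same outcome either way.
$263: below both → same outcome either way.
$1845: inside the interval → strictly worse (loss $1282).
Count: 3.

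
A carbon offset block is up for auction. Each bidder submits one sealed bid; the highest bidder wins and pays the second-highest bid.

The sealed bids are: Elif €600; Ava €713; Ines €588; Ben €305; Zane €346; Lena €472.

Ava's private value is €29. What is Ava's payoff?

Highest bid: Ava at €713, so Ava wins.
Second-highest bid: Elif at €600 — that is the price the winner pays.
Ava's payoff = value − price = €29 − €600 = −€571.

−€571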